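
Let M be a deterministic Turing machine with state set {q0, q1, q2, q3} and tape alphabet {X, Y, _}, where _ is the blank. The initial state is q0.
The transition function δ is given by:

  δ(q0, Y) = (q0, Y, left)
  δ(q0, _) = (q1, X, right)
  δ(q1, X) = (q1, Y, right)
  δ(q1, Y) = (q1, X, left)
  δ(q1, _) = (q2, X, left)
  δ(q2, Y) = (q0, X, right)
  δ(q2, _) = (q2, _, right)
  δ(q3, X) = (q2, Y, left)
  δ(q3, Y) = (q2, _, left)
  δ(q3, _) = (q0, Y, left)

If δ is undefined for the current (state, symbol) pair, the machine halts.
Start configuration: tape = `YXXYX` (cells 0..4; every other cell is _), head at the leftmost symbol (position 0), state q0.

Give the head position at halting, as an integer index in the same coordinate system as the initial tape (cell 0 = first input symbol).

q0 | ___[Y]XXYX   read Y → write Y, move left, go to q0
q0 | __[_]YXXYX   read _ → write X, move right, go to q1
q1 | __X[Y]XXYX   read Y → write X, move left, go to q1
q1 | __[X]XXXYX   read X → write Y, move right, go to q1
q1 | __Y[X]XXYX   read X → write Y, move right, go to q1
q1 | __YY[X]XYX   read X → write Y, move right, go to q1
q1 | __YYY[X]YX   read X → write Y, move right, go to q1
q1 | __YYYY[Y]X   read Y → write X, move left, go to q1
q1 | __YYY[Y]XX   read Y → write X, move left, go to q1
q1 | __YY[Y]XXX   read Y → write X, move left, go to q1
q1 | __Y[Y]XXXX   read Y → write X, move left, go to q1
q1 | __[Y]XXXXX   read Y → write X, move left, go to q1
q1 | _[_]XXXXXX   read _ → write X, move left, go to q2
q2 | [_]XXXXXXX   read _ → write _, move right, go to q2
q2 | _[X]XXXXXX
At halt the head is at cell -2.

-2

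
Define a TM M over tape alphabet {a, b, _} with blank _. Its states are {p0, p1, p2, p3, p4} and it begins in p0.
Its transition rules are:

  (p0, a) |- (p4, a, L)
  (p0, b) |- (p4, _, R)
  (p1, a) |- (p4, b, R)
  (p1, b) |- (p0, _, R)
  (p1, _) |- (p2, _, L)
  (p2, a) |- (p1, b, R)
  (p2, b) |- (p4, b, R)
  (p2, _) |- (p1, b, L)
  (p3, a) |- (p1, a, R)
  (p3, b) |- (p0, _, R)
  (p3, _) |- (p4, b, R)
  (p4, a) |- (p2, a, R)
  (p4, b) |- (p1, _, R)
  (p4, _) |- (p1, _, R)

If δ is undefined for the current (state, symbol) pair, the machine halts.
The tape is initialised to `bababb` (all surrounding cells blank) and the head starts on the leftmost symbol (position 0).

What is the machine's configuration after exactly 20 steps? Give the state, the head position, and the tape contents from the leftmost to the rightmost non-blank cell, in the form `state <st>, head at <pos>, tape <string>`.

p0 | [b]ababb__   read b → write _, move R, go to p4
p4 | _[a]babb__   read a → write a, move R, go to p2
p2 | _a[b]abb__   read b → write b, move R, go to p4
p4 | _ab[a]bb__   read a → write a, move R, go to p2
p2 | _aba[b]b__   read b → write b, move R, go to p4
p4 | _abab[b]__   read b → write _, move R, go to p1
p1 | _abab_[_]_   read _ → write _, move L, go to p2
p2 | _abab[_]__   read _ → write b, move L, go to p1
p1 | _aba[b]b__   read b → write _, move R, go to p0
p0 | _aba_[b]__   read b → write _, move R, go to p4
p4 | _aba__[_]_   read _ → write _, move R, go to p1
p1 | _aba___[_]   read _ → write _, move L, go to p2
p2 | _aba__[_]_   read _ → write b, move L, go to p1
p1 | _aba_[_]b_   read _ → write _, move L, go to p2
p2 | _aba[_]_b_   read _ → write b, move L, go to p1
p1 | _ab[a]b_b_   read a → write b, move R, go to p4
p4 | _abb[b]_b_   read b → write _, move R, go to p1
p1 | _abb_[_]b_   read _ → write _, move L, go to p2
p2 | _abb[_]_b_   read _ → write b, move L, go to p1
p1 | _ab[b]b_b_   read b → write _, move R, go to p0
p0 | _ab_[b]_b_
After 20 steps: state p0, head at 4, tape ab_b_b.

state p0, head at 4, tape ab_b_b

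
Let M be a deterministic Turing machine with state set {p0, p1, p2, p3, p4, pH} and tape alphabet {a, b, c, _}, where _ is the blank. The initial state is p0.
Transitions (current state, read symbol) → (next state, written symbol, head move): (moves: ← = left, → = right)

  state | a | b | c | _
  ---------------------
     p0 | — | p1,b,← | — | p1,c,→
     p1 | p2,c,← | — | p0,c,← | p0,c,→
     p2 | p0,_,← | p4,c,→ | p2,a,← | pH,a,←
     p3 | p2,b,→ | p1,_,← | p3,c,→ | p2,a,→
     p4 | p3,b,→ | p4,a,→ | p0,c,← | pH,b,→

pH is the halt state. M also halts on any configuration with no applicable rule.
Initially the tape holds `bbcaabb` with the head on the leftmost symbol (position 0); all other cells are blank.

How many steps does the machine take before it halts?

6

state=p0 head=0 tape=__[b]bcaabb   (p0,b)→(p1,b,←)
state=p1 head=-1 tape=_[_]bbcaabb   (p1,_)→(p0,c,→)
state=p0 head=0 tape=_c[b]bcaabb   (p0,b)→(p1,b,←)
state=p1 head=-1 tape=_[c]bbcaabb   (p1,c)→(p0,c,←)
state=p0 head=-2 tape=[_]cbbcaabb   (p0,_)→(p1,c,→)
state=p1 head=-1 tape=c[c]bbcaabb   (p1,c)→(p0,c,←)
state=p0 head=-2 tape=[c]cbbcaabb
M halts after 6 transitions.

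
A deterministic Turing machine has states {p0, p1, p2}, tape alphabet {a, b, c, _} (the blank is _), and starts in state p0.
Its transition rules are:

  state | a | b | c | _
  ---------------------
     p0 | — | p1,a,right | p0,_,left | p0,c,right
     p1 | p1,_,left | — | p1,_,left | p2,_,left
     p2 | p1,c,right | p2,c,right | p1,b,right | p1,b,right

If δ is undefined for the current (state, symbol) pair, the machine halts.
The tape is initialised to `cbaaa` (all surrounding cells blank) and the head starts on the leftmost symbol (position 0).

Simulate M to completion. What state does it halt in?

p1

p0 | ___[c]baaa   read c → write _, move left, go to p0
p0 | __[_]_baaa   read _ → write c, move right, go to p0
p0 | __c[_]baaa   read _ → write c, move right, go to p0
p0 | __cc[b]aaa   read b → write a, move right, go to p1
p1 | __cca[a]aa   read a → write _, move left, go to p1
p1 | __cc[a]_aa   read a → write _, move left, go to p1
p1 | __c[c]__aa   read c → write _, move left, go to p1
p1 | __[c]___aa   read c → write _, move left, go to p1
p1 | _[_]____aa   read _ → write _, move left, go to p2
p2 | [_]_____aa   read _ → write b, move right, go to p1
p1 | b[_]____aa   read _ → write _, move left, go to p2
p2 | [b]_____aa   read b → write c, move right, go to p2
p2 | c[_]____aa   read _ → write b, move right, go to p1
p1 | cb[_]___aa   read _ → write _, move left, go to p2
p2 | c[b]____aa   read b → write c, move right, go to p2
p2 | cc[_]___aa   read _ → write b, move right, go to p1
p1 | ccb[_]__aa   read _ → write _, move left, go to p2
p2 | cc[b]___aa   read b → write c, move right, go to p2
p2 | ccc[_]__aa   read _ → write b, move right, go to p1
p1 | cccb[_]_aa   read _ → write _, move left, go to p2
p2 | ccc[b]__aa   read b → write c, move right, go to p2
p2 | cccc[_]_aa   read _ → write b, move right, go to p1
p1 | ccccb[_]aa   read _ → write _, move left, go to p2
p2 | cccc[b]_aa   read b → write c, move right, go to p2
p2 | ccccc[_]aa   read _ → write b, move right, go to p1
p1 | cccccb[a]a   read a → write _, move left, go to p1
p1 | ccccc[b]_a
No transition is defined for (p1, b); M halts in state p1.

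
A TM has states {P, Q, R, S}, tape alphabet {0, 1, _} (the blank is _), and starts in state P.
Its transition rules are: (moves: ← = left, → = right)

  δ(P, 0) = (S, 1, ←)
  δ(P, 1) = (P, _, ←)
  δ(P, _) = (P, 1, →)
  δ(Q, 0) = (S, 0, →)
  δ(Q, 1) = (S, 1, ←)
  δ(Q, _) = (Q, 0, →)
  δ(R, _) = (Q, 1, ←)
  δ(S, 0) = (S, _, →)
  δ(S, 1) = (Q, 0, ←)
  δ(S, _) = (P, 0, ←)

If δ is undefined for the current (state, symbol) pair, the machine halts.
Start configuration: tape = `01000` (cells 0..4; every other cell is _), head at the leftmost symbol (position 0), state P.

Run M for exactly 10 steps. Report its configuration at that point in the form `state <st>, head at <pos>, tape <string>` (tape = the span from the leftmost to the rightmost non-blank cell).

state S, head at 0, tape 00_11000

state=P head=0 tape=___[0]1000   (P,0)→(S,1,←)
state=S head=-1 tape=__[_]11000   (S,_)→(P,0,←)
state=P head=-2 tape=_[_]011000   (P,_)→(P,1,→)
state=P head=-1 tape=_1[0]11000   (P,0)→(S,1,←)
state=S head=-2 tape=_[1]111000   (S,1)→(Q,0,←)
state=Q head=-3 tape=[_]0111000   (Q,_)→(Q,0,→)
state=Q head=-2 tape=0[0]111000   (Q,0)→(S,0,→)
state=S head=-1 tape=00[1]11000   (S,1)→(Q,0,←)
state=Q head=-2 tape=0[0]011000   (Q,0)→(S,0,→)
state=S head=-1 tape=00[0]11000   (S,0)→(S,_,→)
state=S head=0 tape=00_[1]1000
After 10 steps: state S, head at 0, tape 00_11000.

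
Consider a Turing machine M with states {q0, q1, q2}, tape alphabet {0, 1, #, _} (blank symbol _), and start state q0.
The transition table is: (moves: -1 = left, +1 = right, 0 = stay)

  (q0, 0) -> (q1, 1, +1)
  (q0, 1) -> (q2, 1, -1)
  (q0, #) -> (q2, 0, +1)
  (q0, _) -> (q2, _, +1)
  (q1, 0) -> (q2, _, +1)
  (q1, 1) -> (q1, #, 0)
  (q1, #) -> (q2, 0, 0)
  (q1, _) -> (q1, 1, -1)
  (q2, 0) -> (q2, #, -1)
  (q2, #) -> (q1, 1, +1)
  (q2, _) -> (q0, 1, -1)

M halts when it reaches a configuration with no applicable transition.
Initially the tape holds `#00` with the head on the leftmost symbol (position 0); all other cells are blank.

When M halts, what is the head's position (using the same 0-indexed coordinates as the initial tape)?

-1

state=q0 head=0 tape=__[#]00   (q0,#)→(q2,0,+1)
state=q2 head=1 tape=__0[0]0   (q2,0)→(q2,#,-1)
state=q2 head=0 tape=__[0]#0   (q2,0)→(q2,#,-1)
state=q2 head=-1 tape=_[_]##0   (q2,_)→(q0,1,-1)
state=q0 head=-2 tape=[_]1##0   (q0,_)→(q2,_,+1)
state=q2 head=-1 tape=_[1]##0
At halt the head is at cell -1.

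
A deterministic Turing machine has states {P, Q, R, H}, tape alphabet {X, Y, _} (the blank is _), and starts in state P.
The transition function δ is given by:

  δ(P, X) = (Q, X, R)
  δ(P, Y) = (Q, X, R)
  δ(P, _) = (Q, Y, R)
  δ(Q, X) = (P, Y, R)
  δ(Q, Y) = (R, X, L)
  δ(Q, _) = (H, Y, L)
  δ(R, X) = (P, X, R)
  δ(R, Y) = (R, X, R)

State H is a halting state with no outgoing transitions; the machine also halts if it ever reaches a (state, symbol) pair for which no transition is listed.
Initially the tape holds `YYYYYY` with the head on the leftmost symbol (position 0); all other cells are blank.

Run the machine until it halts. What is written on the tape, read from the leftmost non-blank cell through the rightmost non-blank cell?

XXXXXXY

state=P head=0 tape=[Y]YYYYY_   (P,Y)→(Q,X,R)
state=Q head=1 tape=X[Y]YYYY_   (Q,Y)→(R,X,L)
state=R head=0 tape=[X]XYYYY_   (R,X)→(P,X,R)
state=P head=1 tape=X[X]YYYY_   (P,X)→(Q,X,R)
state=Q head=2 tape=XX[Y]YYY_   (Q,Y)→(R,X,L)
state=R head=1 tape=X[X]XYYY_   (R,X)→(P,X,R)
state=P head=2 tape=XX[X]YYY_   (P,X)→(Q,X,R)
state=Q head=3 tape=XXX[Y]YY_   (Q,Y)→(R,X,L)
state=R head=2 tape=XX[X]XYY_   (R,X)→(P,X,R)
state=P head=3 tape=XXX[X]YY_   (P,X)→(Q,X,R)
state=Q head=4 tape=XXXX[Y]Y_   (Q,Y)→(R,X,L)
state=R head=3 tape=XXX[X]XY_   (R,X)→(P,X,R)
state=P head=4 tape=XXXX[X]Y_   (P,X)→(Q,X,R)
state=Q head=5 tape=XXXXX[Y]_   (Q,Y)→(R,X,L)
state=R head=4 tape=XXXX[X]X_   (R,X)→(P,X,R)
state=P head=5 tape=XXXXX[X]_   (P,X)→(Q,X,R)
state=Q head=6 tape=XXXXXX[_]   (Q,_)→(H,Y,L)
state=H head=5 tape=XXXXX[X]Y
The non-blank tape span at halt is XXXXXXY.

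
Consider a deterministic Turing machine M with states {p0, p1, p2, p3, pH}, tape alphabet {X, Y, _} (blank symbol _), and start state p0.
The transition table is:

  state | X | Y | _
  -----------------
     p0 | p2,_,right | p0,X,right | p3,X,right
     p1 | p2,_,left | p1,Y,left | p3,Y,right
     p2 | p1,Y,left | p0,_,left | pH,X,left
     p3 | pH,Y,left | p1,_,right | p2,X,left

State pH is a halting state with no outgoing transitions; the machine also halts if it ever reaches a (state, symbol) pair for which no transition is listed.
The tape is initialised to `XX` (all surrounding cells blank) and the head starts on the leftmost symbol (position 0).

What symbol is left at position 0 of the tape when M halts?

p0 | _[X]X__   read X → write _, move right, go to p2
p2 | __[X]__   read X → write Y, move left, go to p1
p1 | _[_]Y__   read _ → write Y, move right, go to p3
p3 | _Y[Y]__   read Y → write _, move right, go to p1
p1 | _Y_[_]_   read _ → write Y, move right, go to p3
p3 | _Y_Y[_]   read _ → write X, move left, go to p2
p2 | _Y_[Y]X   read Y → write _, move left, go to p0
p0 | _Y[_]_X   read _ → write X, move right, go to p3
p3 | _YX[_]X   read _ → write X, move left, go to p2
p2 | _Y[X]XX   read X → write Y, move left, go to p1
p1 | _[Y]YXX   read Y → write Y, move left, go to p1
p1 | [_]YYXX   read _ → write Y, move right, go to p3
p3 | Y[Y]YXX   read Y → write _, move right, go to p1
p1 | Y_[Y]XX   read Y → write Y, move left, go to p1
p1 | Y[_]YXX   read _ → write Y, move right, go to p3
p3 | YY[Y]XX   read Y → write _, move right, go to p1
p1 | YY_[X]X   read X → write _, move left, go to p2
p2 | YY[_]_X   read _ → write X, move left, go to pH
pH | Y[Y]X_X
Cell 0 holds Y when M halts.

Y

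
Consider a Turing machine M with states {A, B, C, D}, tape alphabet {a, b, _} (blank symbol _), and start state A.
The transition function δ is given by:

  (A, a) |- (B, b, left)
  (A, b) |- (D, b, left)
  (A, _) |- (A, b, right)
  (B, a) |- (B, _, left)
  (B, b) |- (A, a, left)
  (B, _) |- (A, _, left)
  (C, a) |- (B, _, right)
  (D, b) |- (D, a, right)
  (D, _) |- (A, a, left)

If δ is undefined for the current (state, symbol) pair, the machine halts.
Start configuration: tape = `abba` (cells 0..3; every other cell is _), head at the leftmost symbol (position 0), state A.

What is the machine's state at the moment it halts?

D

A | __[a]bba   read a → write b, move left, go to B
B | _[_]bbba   read _ → write _, move left, go to A
A | [_]_bbba   read _ → write b, move right, go to A
A | b[_]bbba   read _ → write b, move right, go to A
A | bb[b]bba   read b → write b, move left, go to D
D | b[b]bbba   read b → write a, move right, go to D
D | ba[b]bba   read b → write a, move right, go to D
D | baa[b]ba   read b → write a, move right, go to D
D | baaa[b]a   read b → write a, move right, go to D
D | baaaa[a]
No transition is defined for (D, a); M halts in state D.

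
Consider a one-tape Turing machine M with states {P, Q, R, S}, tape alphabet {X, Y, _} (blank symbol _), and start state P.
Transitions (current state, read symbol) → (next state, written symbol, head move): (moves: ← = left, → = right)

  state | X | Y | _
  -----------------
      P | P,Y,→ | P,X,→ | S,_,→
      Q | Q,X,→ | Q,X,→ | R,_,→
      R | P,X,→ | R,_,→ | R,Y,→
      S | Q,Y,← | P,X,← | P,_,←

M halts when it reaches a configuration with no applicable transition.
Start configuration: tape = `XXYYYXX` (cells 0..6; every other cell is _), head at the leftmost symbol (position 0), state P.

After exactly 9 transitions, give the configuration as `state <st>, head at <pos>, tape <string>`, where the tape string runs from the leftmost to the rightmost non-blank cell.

state P, head at 7, tape YYXXXYY

state=P head=0 tape=[X]XYYYXX__   (P,X)→(P,Y,→)
state=P head=1 tape=Y[X]YYYXX__   (P,X)→(P,Y,→)
state=P head=2 tape=YY[Y]YYXX__   (P,Y)→(P,X,→)
state=P head=3 tape=YYX[Y]YXX__   (P,Y)→(P,X,→)
state=P head=4 tape=YYXX[Y]XX__   (P,Y)→(P,X,→)
state=P head=5 tape=YYXXX[X]X__   (P,X)→(P,Y,→)
state=P head=6 tape=YYXXXY[X]__   (P,X)→(P,Y,→)
state=P head=7 tape=YYXXXYY[_]_   (P,_)→(S,_,→)
state=S head=8 tape=YYXXXYY_[_]   (S,_)→(P,_,←)
state=P head=7 tape=YYXXXYY[_]_
After 9 steps: state P, head at 7, tape YYXXXYY.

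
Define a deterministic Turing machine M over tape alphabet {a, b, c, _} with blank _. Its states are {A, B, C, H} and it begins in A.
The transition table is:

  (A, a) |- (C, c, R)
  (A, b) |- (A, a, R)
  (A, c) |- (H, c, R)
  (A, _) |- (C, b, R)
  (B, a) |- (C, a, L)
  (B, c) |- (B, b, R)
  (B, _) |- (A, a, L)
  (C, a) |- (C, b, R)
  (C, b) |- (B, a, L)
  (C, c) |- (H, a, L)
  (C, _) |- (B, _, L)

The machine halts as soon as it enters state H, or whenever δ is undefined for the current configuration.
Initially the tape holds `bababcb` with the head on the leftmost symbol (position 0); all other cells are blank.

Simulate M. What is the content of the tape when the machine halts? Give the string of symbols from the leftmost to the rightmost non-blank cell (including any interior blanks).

A | ___[b]ababcb   read b → write a, move R, go to A
A | ___a[a]babcb   read a → write c, move R, go to C
C | ___ac[b]abcb   read b → write a, move L, go to B
B | ___a[c]aabcb   read c → write b, move R, go to B
B | ___ab[a]abcb   read a → write a, move L, go to C
C | ___a[b]aabcb   read b → write a, move L, go to B
B | ___[a]aaabcb   read a → write a, move L, go to C
C | __[_]aaaabcb   read _ → write _, move L, go to B
B | _[_]_aaaabcb   read _ → write a, move L, go to A
A | [_]a_aaaabcb   read _ → write b, move R, go to C
C | b[a]_aaaabcb   read a → write b, move R, go to C
C | bb[_]aaaabcb   read _ → write _, move L, go to B
B | b[b]_aaaabcb
The non-blank tape span at halt is bb_aaaabcb.

bb_aaaabcb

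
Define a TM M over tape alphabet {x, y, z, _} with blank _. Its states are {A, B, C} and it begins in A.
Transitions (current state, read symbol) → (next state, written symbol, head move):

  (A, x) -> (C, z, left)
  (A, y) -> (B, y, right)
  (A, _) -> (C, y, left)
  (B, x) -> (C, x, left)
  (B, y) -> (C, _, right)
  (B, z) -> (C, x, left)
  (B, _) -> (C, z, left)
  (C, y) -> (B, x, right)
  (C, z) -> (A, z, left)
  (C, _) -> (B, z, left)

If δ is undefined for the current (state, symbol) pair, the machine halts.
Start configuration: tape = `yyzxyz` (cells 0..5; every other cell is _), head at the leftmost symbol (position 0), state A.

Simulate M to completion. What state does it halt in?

state=A head=0 tape=[y]yzxyz   (A,y)→(B,y,right)
state=B head=1 tape=y[y]zxyz   (B,y)→(C,_,right)
state=C head=2 tape=y_[z]xyz   (C,z)→(A,z,left)
state=A head=1 tape=y[_]zxyz   (A,_)→(C,y,left)
state=C head=0 tape=[y]yzxyz   (C,y)→(B,x,right)
state=B head=1 tape=x[y]zxyz   (B,y)→(C,_,right)
state=C head=2 tape=x_[z]xyz   (C,z)→(A,z,left)
state=A head=1 tape=x[_]zxyz   (A,_)→(C,y,left)
state=C head=0 tape=[x]yzxyz
No transition is defined for (C, x); M halts in state C.

C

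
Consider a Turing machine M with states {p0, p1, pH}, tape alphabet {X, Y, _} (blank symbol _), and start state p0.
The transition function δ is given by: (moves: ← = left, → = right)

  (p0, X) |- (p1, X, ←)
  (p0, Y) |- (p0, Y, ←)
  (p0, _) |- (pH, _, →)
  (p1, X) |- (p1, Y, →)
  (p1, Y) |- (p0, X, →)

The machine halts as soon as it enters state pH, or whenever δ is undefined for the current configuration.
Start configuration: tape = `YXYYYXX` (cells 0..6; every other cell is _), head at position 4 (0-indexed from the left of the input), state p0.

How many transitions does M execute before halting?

state=p0 head=4 tape=YXYY[Y]XX_   (p0,Y)→(p0,Y,←)
state=p0 head=3 tape=YXY[Y]YXX_   (p0,Y)→(p0,Y,←)
state=p0 head=2 tape=YX[Y]YYXX_   (p0,Y)→(p0,Y,←)
state=p0 head=1 tape=Y[X]YYYXX_   (p0,X)→(p1,X,←)
state=p1 head=0 tape=[Y]XYYYXX_   (p1,Y)→(p0,X,→)
state=p0 head=1 tape=X[X]YYYXX_   (p0,X)→(p1,X,←)
state=p1 head=0 tape=[X]XYYYXX_   (p1,X)→(p1,Y,→)
state=p1 head=1 tape=Y[X]YYYXX_   (p1,X)→(p1,Y,→)
state=p1 head=2 tape=YY[Y]YYXX_   (p1,Y)→(p0,X,→)
state=p0 head=3 tape=YYX[Y]YXX_   (p0,Y)→(p0,Y,←)
state=p0 head=2 tape=YY[X]YYXX_   (p0,X)→(p1,X,←)
state=p1 head=1 tape=Y[Y]XYYXX_   (p1,Y)→(p0,X,→)
state=p0 head=2 tape=YX[X]YYXX_   (p0,X)→(p1,X,←)
state=p1 head=1 tape=Y[X]XYYXX_   (p1,X)→(p1,Y,→)
state=p1 head=2 tape=YY[X]YYXX_   (p1,X)→(p1,Y,→)
state=p1 head=3 tape=YYY[Y]YXX_   (p1,Y)→(p0,X,→)
state=p0 head=4 tape=YYYX[Y]XX_   (p0,Y)→(p0,Y,←)
state=p0 head=3 tape=YYY[X]YXX_   (p0,X)→(p1,X,←)
state=p1 head=2 tape=YY[Y]XYXX_   (p1,Y)→(p0,X,→)
state=p0 head=3 tape=YYX[X]YXX_   (p0,X)→(p1,X,←)
state=p1 head=2 tape=YY[X]XYXX_   (p1,X)→(p1,Y,→)
state=p1 head=3 tape=YYY[X]YXX_   (p1,X)→(p1,Y,→)
state=p1 head=4 tape=YYYY[Y]XX_   (p1,Y)→(p0,X,→)
state=p0 head=5 tape=YYYYX[X]X_   (p0,X)→(p1,X,←)
state=p1 head=4 tape=YYYY[X]XX_   (p1,X)→(p1,Y,→)
state=p1 head=5 tape=YYYYY[X]X_   (p1,X)→(p1,Y,→)
state=p1 head=6 tape=YYYYYY[X]_   (p1,X)→(p1,Y,→)
state=p1 head=7 tape=YYYYYYY[_]
M halts after 27 transitions.

27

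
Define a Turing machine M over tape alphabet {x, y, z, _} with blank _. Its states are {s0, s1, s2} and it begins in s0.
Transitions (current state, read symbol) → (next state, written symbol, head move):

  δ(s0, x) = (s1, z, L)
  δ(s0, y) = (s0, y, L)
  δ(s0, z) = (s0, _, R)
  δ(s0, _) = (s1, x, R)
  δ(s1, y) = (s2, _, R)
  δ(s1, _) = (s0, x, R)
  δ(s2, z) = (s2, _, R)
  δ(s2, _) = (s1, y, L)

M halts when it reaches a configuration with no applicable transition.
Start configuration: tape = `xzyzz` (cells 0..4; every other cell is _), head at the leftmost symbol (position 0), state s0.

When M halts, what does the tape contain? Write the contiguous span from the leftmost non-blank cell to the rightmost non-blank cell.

s0 | _[x]zyzz__   read x → write z, move L, go to s1
s1 | [_]zzyzz__   read _ → write x, move R, go to s0
s0 | x[z]zyzz__   read z → write _, move R, go to s0
s0 | x_[z]yzz__   read z → write _, move R, go to s0
s0 | x__[y]zz__   read y → write y, move L, go to s0
s0 | x_[_]yzz__   read _ → write x, move R, go to s1
s1 | x_x[y]zz__   read y → write _, move R, go to s2
s2 | x_x_[z]z__   read z → write _, move R, go to s2
s2 | x_x__[z]__   read z → write _, move R, go to s2
s2 | x_x___[_]_   read _ → write y, move L, go to s1
s1 | x_x__[_]y_   read _ → write x, move R, go to s0
s0 | x_x__x[y]_   read y → write y, move L, go to s0
s0 | x_x__[x]y_   read x → write z, move L, go to s1
s1 | x_x_[_]zy_   read _ → write x, move R, go to s0
s0 | x_x_x[z]y_   read z → write _, move R, go to s0
s0 | x_x_x_[y]_   read y → write y, move L, go to s0
s0 | x_x_x[_]y_   read _ → write x, move R, go to s1
s1 | x_x_xx[y]_   read y → write _, move R, go to s2
s2 | x_x_xx_[_]   read _ → write y, move L, go to s1
s1 | x_x_xx[_]y   read _ → write x, move R, go to s0
s0 | x_x_xxx[y]   read y → write y, move L, go to s0
s0 | x_x_xx[x]y   read x → write z, move L, go to s1
s1 | x_x_x[x]zy
The non-blank tape span at halt is x_x_xxzy.

x_x_xxzy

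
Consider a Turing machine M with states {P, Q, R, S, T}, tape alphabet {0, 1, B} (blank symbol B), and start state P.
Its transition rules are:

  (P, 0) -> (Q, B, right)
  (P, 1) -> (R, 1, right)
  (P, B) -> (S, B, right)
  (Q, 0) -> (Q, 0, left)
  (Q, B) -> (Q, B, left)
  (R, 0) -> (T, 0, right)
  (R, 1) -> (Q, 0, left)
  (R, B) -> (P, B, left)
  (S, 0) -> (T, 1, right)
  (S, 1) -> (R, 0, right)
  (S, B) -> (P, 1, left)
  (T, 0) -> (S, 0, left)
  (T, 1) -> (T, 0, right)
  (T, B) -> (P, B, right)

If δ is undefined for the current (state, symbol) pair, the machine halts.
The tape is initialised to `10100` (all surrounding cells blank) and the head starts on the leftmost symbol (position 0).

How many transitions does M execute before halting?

P | [1]0100BBBB   read 1 → write 1, move right, go to R
R | 1[0]100BBBB   read 0 → write 0, move right, go to T
T | 10[1]00BBBB   read 1 → write 0, move right, go to T
T | 100[0]0BBBB   read 0 → write 0, move left, go to S
S | 10[0]00BBBB   read 0 → write 1, move right, go to T
T | 101[0]0BBBB   read 0 → write 0, move left, go to S
S | 10[1]00BBBB   read 1 → write 0, move right, go to R
R | 100[0]0BBBB   read 0 → write 0, move right, go to T
T | 1000[0]BBBB   read 0 → write 0, move left, go to S
S | 100[0]0BBBB   read 0 → write 1, move right, go to T
T | 1001[0]BBBB   read 0 → write 0, move left, go to S
S | 100[1]0BBBB   read 1 → write 0, move right, go to R
R | 1000[0]BBBB   read 0 → write 0, move right, go to T
T | 10000[B]BBB   read B → write B, move right, go to P
P | 10000B[B]BB   read B → write B, move right, go to S
S | 10000BB[B]B   read B → write 1, move left, go to P
P | 10000B[B]1B   read B → write B, move right, go to S
S | 10000BB[1]B   read 1 → write 0, move right, go to R
R | 10000BB0[B]   read B → write B, move left, go to P
P | 10000BB[0]B   read 0 → write B, move right, go to Q
Q | 10000BBB[B]   read B → write B, move left, go to Q
Q | 10000BB[B]B   read B → write B, move left, go to Q
Q | 10000B[B]BB   read B → write B, move left, go to Q
Q | 10000[B]BBB   read B → write B, move left, go to Q
Q | 1000[0]BBBB   read 0 → write 0, move left, go to Q
Q | 100[0]0BBBB   read 0 → write 0, move left, go to Q
Q | 10[0]00BBBB   read 0 → write 0, move left, go to Q
Q | 1[0]000BBBB   read 0 → write 0, move left, go to Q
Q | [1]0000BBBB
M halts after 28 transitions.

28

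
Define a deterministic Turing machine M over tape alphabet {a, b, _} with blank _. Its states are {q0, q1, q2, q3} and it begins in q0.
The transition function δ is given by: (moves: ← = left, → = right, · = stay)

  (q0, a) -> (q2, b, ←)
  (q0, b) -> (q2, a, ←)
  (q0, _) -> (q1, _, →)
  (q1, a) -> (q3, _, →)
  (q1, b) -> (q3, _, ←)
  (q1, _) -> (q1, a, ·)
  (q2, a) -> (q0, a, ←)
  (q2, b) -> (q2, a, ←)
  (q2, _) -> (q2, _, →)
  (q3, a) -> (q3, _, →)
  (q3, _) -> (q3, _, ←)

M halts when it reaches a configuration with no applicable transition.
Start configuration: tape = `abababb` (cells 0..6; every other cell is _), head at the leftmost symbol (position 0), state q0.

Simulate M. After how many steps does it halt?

q0 | _[a]bababb   read a → write b, move ←, go to q2
q2 | [_]bbababb   read _ → write _, move →, go to q2
q2 | _[b]bababb   read b → write a, move ←, go to q2
q2 | [_]abababb   read _ → write _, move →, go to q2
q2 | _[a]bababb   read a → write a, move ←, go to q0
q0 | [_]abababb   read _ → write _, move →, go to q1
q1 | _[a]bababb   read a → write _, move →, go to q3
q3 | __[b]ababb
M halts after 7 transitions.

7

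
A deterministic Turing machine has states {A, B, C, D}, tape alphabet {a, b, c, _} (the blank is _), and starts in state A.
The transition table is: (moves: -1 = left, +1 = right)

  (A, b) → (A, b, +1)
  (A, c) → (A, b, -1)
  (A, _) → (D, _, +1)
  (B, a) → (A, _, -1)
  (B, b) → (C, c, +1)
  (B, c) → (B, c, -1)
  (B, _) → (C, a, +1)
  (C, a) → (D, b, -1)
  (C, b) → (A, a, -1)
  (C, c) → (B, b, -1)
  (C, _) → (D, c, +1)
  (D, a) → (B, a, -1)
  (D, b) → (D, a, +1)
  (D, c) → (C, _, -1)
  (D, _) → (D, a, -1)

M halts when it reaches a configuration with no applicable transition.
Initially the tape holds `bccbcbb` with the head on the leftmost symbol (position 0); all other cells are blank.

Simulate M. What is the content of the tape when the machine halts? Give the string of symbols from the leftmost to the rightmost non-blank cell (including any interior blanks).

state=A head=0 tape=[b]ccbcbb__   (A,b)→(A,b,+1)
state=A head=1 tape=b[c]cbcbb__   (A,c)→(A,b,-1)
state=A head=0 tape=[b]bcbcbb__   (A,b)→(A,b,+1)
state=A head=1 tape=b[b]cbcbb__   (A,b)→(A,b,+1)
state=A head=2 tape=bb[c]bcbb__   (A,c)→(A,b,-1)
state=A head=1 tape=b[b]bbcbb__   (A,b)→(A,b,+1)
state=A head=2 tape=bb[b]bcbb__   (A,b)→(A,b,+1)
state=A head=3 tape=bbb[b]cbb__   (A,b)→(A,b,+1)
state=A head=4 tape=bbbb[c]bb__   (A,c)→(A,b,-1)
state=A head=3 tape=bbb[b]bbb__   (A,b)→(A,b,+1)
state=A head=4 tape=bbbb[b]bb__   (A,b)→(A,b,+1)
state=A head=5 tape=bbbbb[b]b__   (A,b)→(A,b,+1)
state=A head=6 tape=bbbbbb[b]__   (A,b)→(A,b,+1)
state=A head=7 tape=bbbbbbb[_]_   (A,_)→(D,_,+1)
state=D head=8 tape=bbbbbbb_[_]   (D,_)→(D,a,-1)
state=D head=7 tape=bbbbbbb[_]a   (D,_)→(D,a,-1)
state=D head=6 tape=bbbbbb[b]aa   (D,b)→(D,a,+1)
state=D head=7 tape=bbbbbba[a]a   (D,a)→(B,a,-1)
state=B head=6 tape=bbbbbb[a]aa   (B,a)→(A,_,-1)
state=A head=5 tape=bbbbb[b]_aa   (A,b)→(A,b,+1)
state=A head=6 tape=bbbbbb[_]aa   (A,_)→(D,_,+1)
state=D head=7 tape=bbbbbb_[a]a   (D,a)→(B,a,-1)
state=B head=6 tape=bbbbbb[_]aa   (B,_)→(C,a,+1)
state=C head=7 tape=bbbbbba[a]a   (C,a)→(D,b,-1)
state=D head=6 tape=bbbbbb[a]ba   (D,a)→(B,a,-1)
state=B head=5 tape=bbbbb[b]aba   (B,b)→(C,c,+1)
state=C head=6 tape=bbbbbc[a]ba   (C,a)→(D,b,-1)
state=D head=5 tape=bbbbb[c]bba   (D,c)→(C,_,-1)
state=C head=4 tape=bbbb[b]_bba   (C,b)→(A,a,-1)
state=A head=3 tape=bbb[b]a_bba   (A,b)→(A,b,+1)
state=A head=4 tape=bbbb[a]_bba
The non-blank tape span at halt is bbbba_bba.

bbbba_bba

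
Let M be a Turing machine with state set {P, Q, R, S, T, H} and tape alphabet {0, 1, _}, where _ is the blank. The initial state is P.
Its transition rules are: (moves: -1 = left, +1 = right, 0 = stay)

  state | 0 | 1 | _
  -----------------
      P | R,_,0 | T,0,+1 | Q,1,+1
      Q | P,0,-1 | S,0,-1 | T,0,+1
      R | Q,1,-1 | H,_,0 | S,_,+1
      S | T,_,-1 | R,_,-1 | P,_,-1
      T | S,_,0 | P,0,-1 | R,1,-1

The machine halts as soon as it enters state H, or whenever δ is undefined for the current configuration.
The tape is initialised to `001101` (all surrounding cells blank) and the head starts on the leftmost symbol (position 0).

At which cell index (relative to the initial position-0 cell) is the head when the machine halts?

P | ___[0]01101   read 0 → write _, move 0, go to R
R | ___[_]01101   read _ → write _, move +1, go to S
S | ____[0]1101   read 0 → write _, move -1, go to T
T | ___[_]_1101   read _ → write 1, move -1, go to R
R | __[_]1_1101   read _ → write _, move +1, go to S
S | ___[1]_1101   read 1 → write _, move -1, go to R
R | __[_]__1101   read _ → write _, move +1, go to S
S | ___[_]_1101   read _ → write _, move -1, go to P
P | __[_]__1101   read _ → write 1, move +1, go to Q
Q | __1[_]_1101   read _ → write 0, move +1, go to T
T | __10[_]1101   read _ → write 1, move -1, go to R
R | __1[0]11101   read 0 → write 1, move -1, go to Q
Q | __[1]111101   read 1 → write 0, move -1, go to S
S | _[_]0111101   read _ → write _, move -1, go to P
P | [_]_0111101   read _ → write 1, move +1, go to Q
Q | 1[_]0111101   read _ → write 0, move +1, go to T
T | 10[0]111101   read 0 → write _, move 0, go to S
S | 10[_]111101   read _ → write _, move -1, go to P
P | 1[0]_111101   read 0 → write _, move 0, go to R
R | 1[_]_111101   read _ → write _, move +1, go to S
S | 1_[_]111101   read _ → write _, move -1, go to P
P | 1[_]_111101   read _ → write 1, move +1, go to Q
Q | 11[_]111101   read _ → write 0, move +1, go to T
T | 110[1]11101   read 1 → write 0, move -1, go to P
P | 11[0]011101   read 0 → write _, move 0, go to R
R | 11[_]011101   read _ → write _, move +1, go to S
S | 11_[0]11101   read 0 → write _, move -1, go to T
T | 11[_]_11101   read _ → write 1, move -1, go to R
R | 1[1]1_11101   read 1 → write _, move 0, go to H
H | 1[_]1_11101
At halt the head is at cell -2.

-2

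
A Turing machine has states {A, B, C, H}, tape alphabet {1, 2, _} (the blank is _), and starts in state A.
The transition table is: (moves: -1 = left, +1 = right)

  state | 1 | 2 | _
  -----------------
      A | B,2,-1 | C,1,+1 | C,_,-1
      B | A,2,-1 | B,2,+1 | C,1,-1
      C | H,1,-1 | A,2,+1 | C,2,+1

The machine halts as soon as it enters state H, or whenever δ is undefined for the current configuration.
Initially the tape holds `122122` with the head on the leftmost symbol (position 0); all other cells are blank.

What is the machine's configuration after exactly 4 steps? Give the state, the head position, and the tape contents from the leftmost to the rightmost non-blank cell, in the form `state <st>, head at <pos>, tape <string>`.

state H, head at -2, tape 21222122

state=A head=0 tape=__[1]22122   (A,1)→(B,2,-1)
state=B head=-1 tape=_[_]222122   (B,_)→(C,1,-1)
state=C head=-2 tape=[_]1222122   (C,_)→(C,2,+1)
state=C head=-1 tape=2[1]222122   (C,1)→(H,1,-1)
state=H head=-2 tape=[2]1222122
After 4 steps: state H, head at -2, tape 21222122.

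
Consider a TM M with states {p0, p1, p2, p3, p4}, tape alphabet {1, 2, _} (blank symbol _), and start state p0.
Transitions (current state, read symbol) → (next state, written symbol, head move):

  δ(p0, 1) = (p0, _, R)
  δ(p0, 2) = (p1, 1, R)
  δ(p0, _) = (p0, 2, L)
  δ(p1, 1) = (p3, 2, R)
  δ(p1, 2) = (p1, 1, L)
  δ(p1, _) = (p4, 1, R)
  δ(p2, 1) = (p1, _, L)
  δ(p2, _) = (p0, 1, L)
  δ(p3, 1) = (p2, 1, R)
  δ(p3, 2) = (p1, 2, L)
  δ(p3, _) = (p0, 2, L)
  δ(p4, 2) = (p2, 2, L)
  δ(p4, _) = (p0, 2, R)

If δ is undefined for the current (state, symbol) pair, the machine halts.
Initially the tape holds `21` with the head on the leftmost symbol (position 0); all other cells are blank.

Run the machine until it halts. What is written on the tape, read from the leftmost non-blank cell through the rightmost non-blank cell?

state=p0 head=0 tape=[2]1___   (p0,2)→(p1,1,R)
state=p1 head=1 tape=1[1]___   (p1,1)→(p3,2,R)
state=p3 head=2 tape=12[_]__   (p3,_)→(p0,2,L)
state=p0 head=1 tape=1[2]2__   (p0,2)→(p1,1,R)
state=p1 head=2 tape=11[2]__   (p1,2)→(p1,1,L)
state=p1 head=1 tape=1[1]1__   (p1,1)→(p3,2,R)
state=p3 head=2 tape=12[1]__   (p3,1)→(p2,1,R)
state=p2 head=3 tape=121[_]_   (p2,_)→(p0,1,L)
state=p0 head=2 tape=12[1]1_   (p0,1)→(p0,_,R)
state=p0 head=3 tape=12_[1]_   (p0,1)→(p0,_,R)
state=p0 head=4 tape=12__[_]   (p0,_)→(p0,2,L)
state=p0 head=3 tape=12_[_]2   (p0,_)→(p0,2,L)
state=p0 head=2 tape=12[_]22   (p0,_)→(p0,2,L)
state=p0 head=1 tape=1[2]222   (p0,2)→(p1,1,R)
state=p1 head=2 tape=11[2]22   (p1,2)→(p1,1,L)
state=p1 head=1 tape=1[1]122   (p1,1)→(p3,2,R)
state=p3 head=2 tape=12[1]22   (p3,1)→(p2,1,R)
state=p2 head=3 tape=121[2]2
The non-blank tape span at halt is 12122.

12122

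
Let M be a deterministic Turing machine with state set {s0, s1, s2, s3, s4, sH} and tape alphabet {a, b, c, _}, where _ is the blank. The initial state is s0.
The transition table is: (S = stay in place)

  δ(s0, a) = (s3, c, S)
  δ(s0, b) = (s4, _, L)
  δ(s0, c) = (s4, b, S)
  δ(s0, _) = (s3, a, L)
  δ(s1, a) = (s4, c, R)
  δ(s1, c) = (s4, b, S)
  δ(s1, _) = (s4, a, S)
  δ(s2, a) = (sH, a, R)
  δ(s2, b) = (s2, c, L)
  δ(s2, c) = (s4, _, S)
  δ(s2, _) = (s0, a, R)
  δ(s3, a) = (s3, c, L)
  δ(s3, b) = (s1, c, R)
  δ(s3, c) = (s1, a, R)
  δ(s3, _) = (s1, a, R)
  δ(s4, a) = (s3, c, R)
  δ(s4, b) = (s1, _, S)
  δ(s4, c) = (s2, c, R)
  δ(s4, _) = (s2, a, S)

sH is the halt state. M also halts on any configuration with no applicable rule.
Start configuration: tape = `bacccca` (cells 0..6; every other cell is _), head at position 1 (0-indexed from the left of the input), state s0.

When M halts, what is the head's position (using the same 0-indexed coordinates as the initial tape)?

s0 | b[a]cccca__   read a → write c, move S, go to s3
s3 | b[c]cccca__   read c → write a, move R, go to s1
s1 | ba[c]ccca__   read c → write b, move S, go to s4
s4 | ba[b]ccca__   read b → write _, move S, go to s1
s1 | ba[_]ccca__   read _ → write a, move S, go to s4
s4 | ba[a]ccca__   read a → write c, move R, go to s3
s3 | bac[c]cca__   read c → write a, move R, go to s1
s1 | baca[c]ca__   read c → write b, move S, go to s4
s4 | baca[b]ca__   read b → write _, move S, go to s1
s1 | baca[_]ca__   read _ → write a, move S, go to s4
s4 | baca[a]ca__   read a → write c, move R, go to s3
s3 | bacac[c]a__   read c → write a, move R, go to s1
s1 | bacaca[a]__   read a → write c, move R, go to s4
s4 | bacacac[_]_   read _ → write a, move S, go to s2
s2 | bacacac[a]_   read a → write a, move R, go to sH
sH | bacacaca[_]
At halt the head is at cell 8.

8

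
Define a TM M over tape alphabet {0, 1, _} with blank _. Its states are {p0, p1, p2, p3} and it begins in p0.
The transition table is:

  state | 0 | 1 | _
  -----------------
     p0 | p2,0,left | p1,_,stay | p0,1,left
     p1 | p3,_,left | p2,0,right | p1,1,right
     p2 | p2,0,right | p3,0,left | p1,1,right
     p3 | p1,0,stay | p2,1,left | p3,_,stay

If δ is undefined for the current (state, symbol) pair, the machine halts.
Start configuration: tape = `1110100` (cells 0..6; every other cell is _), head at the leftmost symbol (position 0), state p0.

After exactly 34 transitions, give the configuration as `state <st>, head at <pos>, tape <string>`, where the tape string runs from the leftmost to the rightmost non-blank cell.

state p3, head at -2, tape 100___0100

state=p0 head=0 tape=___[1]110100   (p0,1)→(p1,_,stay)
state=p1 head=0 tape=___[_]110100   (p1,_)→(p1,1,right)
state=p1 head=1 tape=___1[1]10100   (p1,1)→(p2,0,right)
state=p2 head=2 tape=___10[1]0100   (p2,1)→(p3,0,left)
state=p3 head=1 tape=___1[0]00100   (p3,0)→(p1,0,stay)
state=p1 head=1 tape=___1[0]00100   (p1,0)→(p3,_,left)
state=p3 head=0 tape=___[1]_00100   (p3,1)→(p2,1,left)
state=p2 head=-1 tape=__[_]1_00100   (p2,_)→(p1,1,right)
state=p1 head=0 tape=__1[1]_00100   (p1,1)→(p2,0,right)
state=p2 head=1 tape=__10[_]00100   (p2,_)→(p1,1,right)
state=p1 head=2 tape=__101[0]0100   (p1,0)→(p3,_,left)
state=p3 head=1 tape=__10[1]_0100   (p3,1)→(p2,1,left)
state=p2 head=0 tape=__1[0]1_0100   (p2,0)→(p2,0,right)
state=p2 head=1 tape=__10[1]_0100   (p2,1)→(p3,0,left)
state=p3 head=0 tape=__1[0]0_0100   (p3,0)→(p1,0,stay)
state=p1 head=0 tape=__1[0]0_0100   (p1,0)→(p3,_,left)
state=p3 head=-1 tape=__[1]_0_0100   (p3,1)→(p2,1,left)
state=p2 head=-2 tape=_[_]1_0_0100   (p2,_)→(p1,1,right)
state=p1 head=-1 tape=_1[1]_0_0100   (p1,1)→(p2,0,right)
state=p2 head=0 tape=_10[_]0_0100   (p2,_)→(p1,1,right)
state=p1 head=1 tape=_101[0]_0100   (p1,0)→(p3,_,left)
state=p3 head=0 tape=_10[1]__0100   (p3,1)→(p2,1,left)
state=p2 head=-1 tape=_1[0]1__0100   (p2,0)→(p2,0,right)
state=p2 head=0 tape=_10[1]__0100   (p2,1)→(p3,0,left)
state=p3 head=-1 tape=_1[0]0__0100   (p3,0)→(p1,0,stay)
state=p1 head=-1 tape=_1[0]0__0100   (p1,0)→(p3,_,left)
state=p3 head=-2 tape=_[1]_0__0100   (p3,1)→(p2,1,left)
state=p2 head=-3 tape=[_]1_0__0100   (p2,_)→(p1,1,right)
state=p1 head=-2 tape=1[1]_0__0100   (p1,1)→(p2,0,right)
state=p2 head=-1 tape=10[_]0__0100   (p2,_)→(p1,1,right)
state=p1 head=0 tape=101[0]__0100   (p1,0)→(p3,_,left)
state=p3 head=-1 tape=10[1]___0100   (p3,1)→(p2,1,left)
state=p2 head=-2 tape=1[0]1___0100   (p2,0)→(p2,0,right)
state=p2 head=-1 tape=10[1]___0100   (p2,1)→(p3,0,left)
state=p3 head=-2 tape=1[0]0___0100
After 34 steps: state p3, head at -2, tape 100___0100.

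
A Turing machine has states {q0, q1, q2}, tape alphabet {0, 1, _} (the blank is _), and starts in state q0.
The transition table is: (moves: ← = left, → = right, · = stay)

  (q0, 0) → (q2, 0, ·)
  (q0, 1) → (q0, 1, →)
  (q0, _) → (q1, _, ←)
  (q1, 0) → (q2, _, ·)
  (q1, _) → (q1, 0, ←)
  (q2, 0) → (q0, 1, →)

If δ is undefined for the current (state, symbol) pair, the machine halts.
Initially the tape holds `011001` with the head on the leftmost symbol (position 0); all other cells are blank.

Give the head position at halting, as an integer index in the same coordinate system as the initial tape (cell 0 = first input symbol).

state=q0 head=0 tape=[0]11001_   (q0,0)→(q2,0,·)
state=q2 head=0 tape=[0]11001_   (q2,0)→(q0,1,→)
state=q0 head=1 tape=1[1]1001_   (q0,1)→(q0,1,→)
state=q0 head=2 tape=11[1]001_   (q0,1)→(q0,1,→)
state=q0 head=3 tape=111[0]01_   (q0,0)→(q2,0,·)
state=q2 head=3 tape=111[0]01_   (q2,0)→(q0,1,→)
state=q0 head=4 tape=1111[0]1_   (q0,0)→(q2,0,·)
state=q2 head=4 tape=1111[0]1_   (q2,0)→(q0,1,→)
state=q0 head=5 tape=11111[1]_   (q0,1)→(q0,1,→)
state=q0 head=6 tape=111111[_]   (q0,_)→(q1,_,←)
state=q1 head=5 tape=11111[1]_
At halt the head is at cell 5.

5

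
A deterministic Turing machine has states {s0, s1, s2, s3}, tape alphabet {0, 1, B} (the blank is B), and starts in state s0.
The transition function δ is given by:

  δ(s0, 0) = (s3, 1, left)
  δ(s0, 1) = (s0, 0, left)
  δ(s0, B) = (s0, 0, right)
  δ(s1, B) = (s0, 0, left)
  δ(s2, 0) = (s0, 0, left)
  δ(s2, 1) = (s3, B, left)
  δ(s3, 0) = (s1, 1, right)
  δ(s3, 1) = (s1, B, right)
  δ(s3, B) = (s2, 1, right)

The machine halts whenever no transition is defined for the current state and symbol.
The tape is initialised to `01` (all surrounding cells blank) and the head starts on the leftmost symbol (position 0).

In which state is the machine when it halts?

s1

state=s0 head=0 tape=B[0]1   (s0,0)→(s3,1,left)
state=s3 head=-1 tape=[B]11   (s3,B)→(s2,1,right)
state=s2 head=0 tape=1[1]1   (s2,1)→(s3,B,left)
state=s3 head=-1 tape=[1]B1   (s3,1)→(s1,B,right)
state=s1 head=0 tape=B[B]1   (s1,B)→(s0,0,left)
state=s0 head=-1 tape=[B]01   (s0,B)→(s0,0,right)
state=s0 head=0 tape=0[0]1   (s0,0)→(s3,1,left)
state=s3 head=-1 tape=[0]11   (s3,0)→(s1,1,right)
state=s1 head=0 tape=1[1]1
No transition is defined for (s1, 1); M halts in state s1.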